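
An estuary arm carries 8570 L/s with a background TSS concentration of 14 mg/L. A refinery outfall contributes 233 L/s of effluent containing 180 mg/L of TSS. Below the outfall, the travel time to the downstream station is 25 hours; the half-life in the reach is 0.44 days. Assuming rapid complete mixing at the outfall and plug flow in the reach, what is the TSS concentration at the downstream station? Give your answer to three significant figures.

3.56 mg/L

Mixed concentration C = ΣQC/ΣQ = (8570·14.00 + 233.0·180.0) / 8803 = 161900/8803 = 18.39 mg/L.
Half-life 0.44 d → k = ln 2 / 0.44 = 1.575 d⁻¹.
After decay, C = 18.39 × e^(−kt) = 18.39 × 0.1938 = 3.565 mg/L.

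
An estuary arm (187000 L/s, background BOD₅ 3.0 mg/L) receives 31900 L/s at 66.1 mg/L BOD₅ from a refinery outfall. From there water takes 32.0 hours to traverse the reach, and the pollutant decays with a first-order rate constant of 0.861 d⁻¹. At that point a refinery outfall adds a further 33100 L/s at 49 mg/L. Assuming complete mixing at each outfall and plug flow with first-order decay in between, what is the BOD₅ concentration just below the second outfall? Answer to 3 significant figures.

9.80 mg/L

After mixing, C = (187000·3.000 + 31900·66.10) / 218900 = 2670000/218900 = 12.20 mg/L; combined flow 218900 L/s.
Decay over the reach: 12.20·exp(−kt) = 12.20·0.3173 = 3.869 mg/L.
At the second outfall, C = (218900·3.869 + 33100·49.00) / (218900 + 33100) = 9.797 mg/L.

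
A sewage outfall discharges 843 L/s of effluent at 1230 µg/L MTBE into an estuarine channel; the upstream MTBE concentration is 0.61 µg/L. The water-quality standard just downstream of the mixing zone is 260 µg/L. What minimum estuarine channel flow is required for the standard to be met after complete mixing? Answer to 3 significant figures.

3150 L/s

Set C_mix = 260: (Q·0.6100 + 843.0·1230) / (Q + 843.0) = 260
→ Q = 843.0·(1230 − 260)/(260 − 0.6100) = 3152 L/s.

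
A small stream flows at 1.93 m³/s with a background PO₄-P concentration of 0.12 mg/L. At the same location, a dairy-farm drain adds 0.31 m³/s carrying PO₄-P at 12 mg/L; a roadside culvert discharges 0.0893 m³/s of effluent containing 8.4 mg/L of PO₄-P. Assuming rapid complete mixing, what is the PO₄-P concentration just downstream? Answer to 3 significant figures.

Flow-weighted average: C = (1.930·0.1200 + 0.3100·12.00 + 0.08930·8.400) / 2.329 = 4.702/2.329 = 2.019 mg/L.

2.02 mg/L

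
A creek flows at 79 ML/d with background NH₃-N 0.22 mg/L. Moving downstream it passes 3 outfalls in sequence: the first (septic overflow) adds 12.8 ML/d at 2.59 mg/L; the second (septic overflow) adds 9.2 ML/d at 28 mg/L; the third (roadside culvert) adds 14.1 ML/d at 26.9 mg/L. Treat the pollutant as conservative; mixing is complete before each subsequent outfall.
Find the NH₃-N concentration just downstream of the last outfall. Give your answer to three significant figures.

5.97 mg/L

After outfall 1: Q = 79.00 + 12.80 = 91.80 ML/d; C = (79.00·0.2200 + 12.80·2.590)/91.80 = 0.5505 mg/L.
After outfall 2: Q = 91.80 + 9.200 = 101.0 ML/d; C = (91.80·0.5505 + 9.200·28.00)/101.0 = 3.051 mg/L.
After outfall 3: Q = 101.0 + 14.10 = 115.1 ML/d; C = (101.0·3.051 + 14.10·26.90)/115.1 = 5.972 mg/L.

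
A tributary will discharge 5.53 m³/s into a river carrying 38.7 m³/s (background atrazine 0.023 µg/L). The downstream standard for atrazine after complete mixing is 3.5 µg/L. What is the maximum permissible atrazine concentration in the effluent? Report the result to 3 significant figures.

27.8 µg/L

At the limit, (Qr·Cr + Qe·Cₑ)/(Qr + Qe) = 3.5:
Cₑ = (44.23·3.5 − 38.70·0.02300) / 5.530 = 27.83 µg/L.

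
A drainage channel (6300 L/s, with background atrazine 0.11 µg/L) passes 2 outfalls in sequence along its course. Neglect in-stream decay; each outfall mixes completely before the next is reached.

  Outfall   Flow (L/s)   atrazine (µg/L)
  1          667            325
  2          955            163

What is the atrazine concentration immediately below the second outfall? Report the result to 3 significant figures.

After outfall 1: Q = 6300 + 667.0 = 6967 L/s; C = (6300·0.1100 + 667.0·325.0)/6967 = 31.21 µg/L.
After outfall 2: Q = 6967 + 955.0 = 7922 L/s; C = (6967·31.21 + 955.0·163.0)/7922 = 47.10 µg/L.

47.1 µg/L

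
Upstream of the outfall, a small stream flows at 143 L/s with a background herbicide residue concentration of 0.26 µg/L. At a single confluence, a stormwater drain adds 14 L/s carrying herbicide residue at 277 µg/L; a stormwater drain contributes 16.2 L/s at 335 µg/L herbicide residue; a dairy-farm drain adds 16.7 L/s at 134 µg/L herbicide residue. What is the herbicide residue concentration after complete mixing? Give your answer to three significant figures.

61.0 µg/L

After mixing, C = (143.0·0.2600 + 14.00·277.0 + 16.20·335.0 + 16.70·134.0) / 189.9 = 11580/189.9 = 60.98 µg/L.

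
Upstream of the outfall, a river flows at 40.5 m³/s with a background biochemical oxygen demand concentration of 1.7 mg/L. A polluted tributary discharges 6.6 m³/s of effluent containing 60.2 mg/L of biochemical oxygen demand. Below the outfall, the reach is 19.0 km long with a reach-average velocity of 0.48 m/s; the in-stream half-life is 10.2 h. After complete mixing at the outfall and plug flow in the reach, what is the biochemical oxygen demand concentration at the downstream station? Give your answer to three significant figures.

Mixed concentration C = ΣQC/ΣQ = (40.50·1.700 + 6.600·60.20) / 47.10 = 466.2/47.10 = 9.897 mg/L.
Travel time t = 19.0·1000 / 0.48 = 39580 s = 11.00 h.
Half-life 10.2 h → k = ln 2 / 10.2 = 0.06796 h⁻¹ = 1.631 d⁻¹.
Applying C = C₀e^(−kt): 9.897 × 0.4737 = 4.688 mg/L.

4.69 mg/L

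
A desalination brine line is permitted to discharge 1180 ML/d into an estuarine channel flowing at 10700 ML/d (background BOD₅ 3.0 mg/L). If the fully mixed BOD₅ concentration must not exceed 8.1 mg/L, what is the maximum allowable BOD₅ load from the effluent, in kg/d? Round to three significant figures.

Mass balance at the limit: 10700·3.000 + 1180·Cₑ = 11880·8.1 → Cₑ = 54.35 mg/L.
1180 ML/d = 13.66 m³/s. Load = 13.66 m³/s × 54.35 g/m³ × 86 400 s/d = 64130 kg/d.

64100 kg/d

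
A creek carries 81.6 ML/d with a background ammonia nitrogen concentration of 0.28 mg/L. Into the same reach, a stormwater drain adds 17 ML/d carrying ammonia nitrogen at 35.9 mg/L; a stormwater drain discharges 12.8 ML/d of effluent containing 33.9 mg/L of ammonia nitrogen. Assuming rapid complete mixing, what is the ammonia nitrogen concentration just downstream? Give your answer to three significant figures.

9.58 mg/L

Mass balance: C = (81.60·0.2800 + 17.00·35.90 + 12.80·33.90) / 111.4 = 1067/111.4 = 9.579 mg/L.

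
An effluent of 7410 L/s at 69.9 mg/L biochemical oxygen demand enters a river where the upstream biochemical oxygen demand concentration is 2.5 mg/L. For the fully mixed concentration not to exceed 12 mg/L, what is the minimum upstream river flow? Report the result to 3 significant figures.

Set C_mix = 12: (Q·2.500 + 7410·69.90) / (Q + 7410) = 12
→ Q = 7410·(69.90 − 12)/(12 − 2.500) = 45160 L/s.

45200 L/s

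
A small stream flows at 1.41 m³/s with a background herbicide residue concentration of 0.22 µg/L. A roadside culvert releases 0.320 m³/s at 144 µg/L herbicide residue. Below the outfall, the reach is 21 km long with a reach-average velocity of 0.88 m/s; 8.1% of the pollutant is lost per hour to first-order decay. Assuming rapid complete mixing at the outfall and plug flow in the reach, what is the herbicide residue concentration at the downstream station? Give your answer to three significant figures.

15.3 µg/L

Mass balance: C = (1.410·0.2200 + 0.3200·144.0) / 1.730 = 46.39/1.730 = 26.82 µg/L.
Travel time t = 21·1000 / 0.88 = 23860 s = 6.629 h.
8.1%/h lost → k = −ln(1 − 0.081) = 0.08447 h⁻¹.
Applying C = C₀e^(−kt): 26.82 × 0.5713 = 15.32 µg/L.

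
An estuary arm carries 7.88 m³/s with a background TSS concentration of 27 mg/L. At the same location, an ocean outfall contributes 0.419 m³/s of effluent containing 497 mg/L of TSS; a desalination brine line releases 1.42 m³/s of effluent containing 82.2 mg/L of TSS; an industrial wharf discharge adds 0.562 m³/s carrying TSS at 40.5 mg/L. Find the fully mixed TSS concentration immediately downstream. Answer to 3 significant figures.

Flow-weighted average: C = (7.880·27.00 + 0.4190·497.0 + 1.420·82.20 + 0.5620·40.50) / 10.28 = 560.5/10.28 = 54.52 mg/L.

54.5 mg/L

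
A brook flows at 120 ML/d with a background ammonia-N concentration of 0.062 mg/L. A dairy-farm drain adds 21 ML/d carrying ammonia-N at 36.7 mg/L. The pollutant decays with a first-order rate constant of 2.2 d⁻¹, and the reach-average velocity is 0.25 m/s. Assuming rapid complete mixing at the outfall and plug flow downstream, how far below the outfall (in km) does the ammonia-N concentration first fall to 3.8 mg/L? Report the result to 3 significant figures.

3.66 km

Conservation of mass: C = (120.0·0.06200 + 21.00·36.70) / 141.0 = 778.1/141.0 = 5.519 mg/L.
Set 5.519·exp(−k·t) = 3.8 → t = ln(5.519/3.8)/k = 14650 s = 4.071 h.
Distance = v·t = 0.25·14650 = 3664 m = 3.664 km.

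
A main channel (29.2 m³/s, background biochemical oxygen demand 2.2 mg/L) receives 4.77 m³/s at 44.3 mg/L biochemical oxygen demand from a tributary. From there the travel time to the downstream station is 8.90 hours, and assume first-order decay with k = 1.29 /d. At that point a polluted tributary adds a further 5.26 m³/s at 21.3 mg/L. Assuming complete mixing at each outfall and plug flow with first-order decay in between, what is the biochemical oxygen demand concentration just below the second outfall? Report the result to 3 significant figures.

7.21 mg/L

Mixed concentration C = ΣQC/ΣQ = (29.20·2.200 + 4.770·44.30) / 33.97 = 275.6/33.97 = 8.112 mg/L; combined flow 33.97 m³/s.
After decay, C = 8.112 × e^(−kt) = 8.112 × 0.6198 = 5.027 mg/L.
Second outfall: C = (33.97·5.027 + 5.260·21.30)/39.23 = 7.209 mg/L.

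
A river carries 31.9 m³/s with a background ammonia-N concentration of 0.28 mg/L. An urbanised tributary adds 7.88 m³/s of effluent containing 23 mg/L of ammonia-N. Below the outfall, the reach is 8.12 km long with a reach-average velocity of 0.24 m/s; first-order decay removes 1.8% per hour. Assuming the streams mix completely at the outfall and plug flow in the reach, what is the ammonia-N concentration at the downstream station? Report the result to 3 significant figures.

4.03 mg/L

Mass balance: C = (31.90·0.2800 + 7.880·23.00) / 39.78 = 190.2/39.78 = 4.781 mg/L.
Travel time t = 8.12·1000 / 0.24 = 33830 s = 9.398 h.
1.8%/h lost → k = −ln(1 − 0.018) = 0.01816 h⁻¹.
Applying C = C₀e^(−kt): 4.781 × 0.8431 = 4.030 mg/L.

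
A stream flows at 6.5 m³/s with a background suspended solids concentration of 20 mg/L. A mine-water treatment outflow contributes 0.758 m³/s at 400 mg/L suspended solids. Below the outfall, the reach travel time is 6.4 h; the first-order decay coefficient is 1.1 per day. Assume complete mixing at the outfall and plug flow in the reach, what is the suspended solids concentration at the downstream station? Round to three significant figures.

After mixing, C = (6.500·20.00 + 0.7580·400.0) / 7.258 = 433.2/7.258 = 59.69 mg/L.
After decay, C = 59.69 × e^(−kt) = 59.69 × 0.7458 = 44.51 mg/L.

44.5 mg/L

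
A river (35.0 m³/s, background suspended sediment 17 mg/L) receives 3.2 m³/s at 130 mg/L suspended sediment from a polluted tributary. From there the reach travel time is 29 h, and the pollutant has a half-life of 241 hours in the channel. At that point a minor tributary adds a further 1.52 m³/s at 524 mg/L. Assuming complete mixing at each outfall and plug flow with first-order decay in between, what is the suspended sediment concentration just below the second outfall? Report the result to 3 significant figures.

After mixing, C = (35.00·17.00 + 3.200·130.0) / 38.20 = 1011/38.20 = 26.47 mg/L; combined flow 38.20 m³/s.
Half-life 241 h → k = ln 2 / 241 = 0.002876 h⁻¹ = 0.06903 d⁻¹.
After decay, C = 26.47 × e^(−kt) = 26.47 × 0.9200 = 24.35 mg/L.
Second outfall: C = (38.20·24.35 + 1.520·524.0)/39.72 = 43.47 mg/L.

43.5 mg/L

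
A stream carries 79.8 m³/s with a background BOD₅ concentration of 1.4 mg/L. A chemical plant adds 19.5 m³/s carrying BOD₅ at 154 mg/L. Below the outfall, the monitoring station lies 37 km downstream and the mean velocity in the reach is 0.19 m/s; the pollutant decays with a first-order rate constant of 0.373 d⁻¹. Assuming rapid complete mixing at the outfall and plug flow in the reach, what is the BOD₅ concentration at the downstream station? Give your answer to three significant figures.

13.5 mg/L

After mixing, C = (79.80·1.400 + 19.50·154.0) / 99.30 = 3115/99.30 = 31.37 mg/L.
Travel time t = 37·1000 / 0.19 = 194700 s = 54.09 h.
Applying C = C₀e^(−kt): 31.37 × 0.4314 = 13.53 mg/L.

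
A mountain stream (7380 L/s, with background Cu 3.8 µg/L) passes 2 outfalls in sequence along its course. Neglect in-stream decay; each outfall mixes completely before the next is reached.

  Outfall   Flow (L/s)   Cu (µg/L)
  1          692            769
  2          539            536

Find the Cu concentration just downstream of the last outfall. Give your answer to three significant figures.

98.6 µg/L

Outfall 1: combined Q = 8072 L/s; C = (7380·3.800 + 692.0·769.0)/8072 = 69.40 µg/L.
Outfall 2: combined Q = 8611 L/s; C = (8072·69.40 + 539.0·536.0)/8611 = 98.61 µg/L.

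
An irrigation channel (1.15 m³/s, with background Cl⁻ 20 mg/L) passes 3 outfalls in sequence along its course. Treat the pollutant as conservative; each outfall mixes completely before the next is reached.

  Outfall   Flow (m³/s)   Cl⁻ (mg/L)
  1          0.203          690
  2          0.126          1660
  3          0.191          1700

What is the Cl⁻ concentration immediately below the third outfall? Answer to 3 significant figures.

Below outfall 1: Q → 1.353 m³/s, C = (1.150·20.00 + 0.2030·690.0)/1.353 = 120.5 mg/L.
Below outfall 2: Q → 1.479 m³/s, C = (1.353·120.5 + 0.1260·1660)/1.479 = 251.7 mg/L.
Below outfall 3: Q → 1.670 m³/s, C = (1.479·251.7 + 0.1910·1700)/1.670 = 417.3 mg/L.

417 mg/L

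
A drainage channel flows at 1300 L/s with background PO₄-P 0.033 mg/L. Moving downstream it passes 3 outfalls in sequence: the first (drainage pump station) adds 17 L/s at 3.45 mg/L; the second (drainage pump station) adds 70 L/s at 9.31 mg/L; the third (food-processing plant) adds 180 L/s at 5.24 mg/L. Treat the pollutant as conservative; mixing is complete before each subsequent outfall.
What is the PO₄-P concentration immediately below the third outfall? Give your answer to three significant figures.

1.08 mg/L

Outfall 1: combined Q = 1317 L/s; C = (1300·0.03300 + 17.00·3.450)/1317 = 0.07711 mg/L.
Outfall 2: combined Q = 1387 L/s; C = (1317·0.07711 + 70.00·9.310)/1387 = 0.5431 mg/L.
Outfall 3: combined Q = 1567 L/s; C = (1387·0.5431 + 180.0·5.240)/1567 = 1.083 mg/L.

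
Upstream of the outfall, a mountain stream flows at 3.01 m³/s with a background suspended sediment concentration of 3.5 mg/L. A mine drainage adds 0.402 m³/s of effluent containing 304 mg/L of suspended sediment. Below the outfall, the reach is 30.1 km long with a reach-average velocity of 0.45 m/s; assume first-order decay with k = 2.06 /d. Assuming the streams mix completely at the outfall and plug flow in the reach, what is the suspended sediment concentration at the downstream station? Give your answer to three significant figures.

7.90 mg/L

After mixing, C = (3.010·3.500 + 0.4020·304.0) / 3.412 = 132.7/3.412 = 38.90 mg/L.
Travel time t = 30.1·1000 / 0.45 = 66890 s = 18.58 h.
Decay over the reach: 38.90·exp(−kt) = 38.90·0.2029 = 7.896 mg/L.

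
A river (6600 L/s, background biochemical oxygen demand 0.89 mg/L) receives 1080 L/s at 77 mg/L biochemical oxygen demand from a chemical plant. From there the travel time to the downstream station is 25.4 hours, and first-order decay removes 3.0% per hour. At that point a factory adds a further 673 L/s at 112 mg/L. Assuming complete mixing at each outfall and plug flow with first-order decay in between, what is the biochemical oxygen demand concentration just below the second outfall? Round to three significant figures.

13.9 mg/L

Flow-weighted average: C = (6600·0.8900 + 1080·77.00) / 7680 = 89030/7680 = 11.59 mg/L; combined flow 7680 L/s.
3.0%/h lost → k = −ln(1 − 0.03) = 0.03046 h⁻¹.
Decay over the reach: 11.59·exp(−kt) = 11.59·0.4613 = 5.348 mg/L.
Second outfall: C = (7680·5.348 + 673.0·112.0)/8353 = 13.94 mg/L.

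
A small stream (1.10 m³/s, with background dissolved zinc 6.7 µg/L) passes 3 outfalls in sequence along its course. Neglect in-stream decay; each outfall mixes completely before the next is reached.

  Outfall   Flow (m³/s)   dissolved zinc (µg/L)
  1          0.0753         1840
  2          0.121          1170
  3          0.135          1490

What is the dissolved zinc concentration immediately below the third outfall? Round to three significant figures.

341 µg/L

Outfall 1: combined Q = 1.175 m³/s; C = (1.100·6.700 + 0.07530·1840)/1.175 = 124.2 µg/L.
Outfall 2: combined Q = 1.296 m³/s; C = (1.175·124.2 + 0.1210·1170)/1.296 = 221.8 µg/L.
Outfall 3: combined Q = 1.431 m³/s; C = (1.296·221.8 + 0.1350·1490)/1.431 = 341.4 µg/L.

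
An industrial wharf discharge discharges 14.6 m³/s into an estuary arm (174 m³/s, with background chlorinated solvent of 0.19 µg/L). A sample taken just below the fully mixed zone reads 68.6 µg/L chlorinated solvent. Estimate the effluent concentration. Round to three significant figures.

Mass balance: 174.0·0.1900 + 14.60·Cₑ = 188.6·68.60
→ Cₑ = (188.6·68.60 − 174.0·0.1900) / 14.60 = 883.9 µg/L.

884 µg/L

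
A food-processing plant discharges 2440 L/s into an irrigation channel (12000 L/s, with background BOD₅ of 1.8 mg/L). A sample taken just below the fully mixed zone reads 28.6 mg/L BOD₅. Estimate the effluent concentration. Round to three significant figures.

160 mg/L

Mass balance: 12000·1.800 + 2440·Cₑ = 14440·28.60
→ Cₑ = (14440·28.60 − 12000·1.800) / 2440 = 160.4 mg/L.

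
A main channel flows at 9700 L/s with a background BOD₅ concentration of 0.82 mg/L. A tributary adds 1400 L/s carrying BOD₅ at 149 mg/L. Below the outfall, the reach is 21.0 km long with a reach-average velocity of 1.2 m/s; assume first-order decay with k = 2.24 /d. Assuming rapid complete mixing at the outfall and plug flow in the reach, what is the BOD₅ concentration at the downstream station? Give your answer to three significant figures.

12.4 mg/L

Mixed concentration C = ΣQC/ΣQ = (9700·0.8200 + 1400·149.0) / 11100 = 216600/11100 = 19.51 mg/L.
Travel time t = 21.0·1000 / 1.2 = 17500 s = 4.861 h.
Applying C = C₀e^(−kt): 19.51 × 0.6353 = 12.39 mg/L.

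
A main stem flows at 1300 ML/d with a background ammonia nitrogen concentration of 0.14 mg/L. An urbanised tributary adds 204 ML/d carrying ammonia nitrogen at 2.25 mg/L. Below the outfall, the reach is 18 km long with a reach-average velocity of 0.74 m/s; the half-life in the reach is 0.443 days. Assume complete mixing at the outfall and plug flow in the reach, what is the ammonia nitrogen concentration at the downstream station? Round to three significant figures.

0.274 mg/L

Conservation of mass: C = (1300·0.1400 + 204.0·2.250) / 1504 = 641.0/1504 = 0.4262 mg/L.
Travel time t = 18·1000 / 0.74 = 24320 s = 6.757 h.
Half-life 0.443 d → k = ln 2 / 0.443 = 1.565 d⁻¹.
Decay over the reach: 0.4262·exp(−kt) = 0.4262·0.6437 = 0.2743 mg/L.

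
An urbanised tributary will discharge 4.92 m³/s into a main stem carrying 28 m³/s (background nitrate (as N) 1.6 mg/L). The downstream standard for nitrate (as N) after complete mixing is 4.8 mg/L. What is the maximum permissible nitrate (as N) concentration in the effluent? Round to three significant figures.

At the limit, (Qr·Cr + Qe·Cₑ)/(Qr + Qe) = 4.8:
Cₑ = (32.92·4.8 − 28.00·1.600) / 4.920 = 23.01 mg/L.

23.0 mg/L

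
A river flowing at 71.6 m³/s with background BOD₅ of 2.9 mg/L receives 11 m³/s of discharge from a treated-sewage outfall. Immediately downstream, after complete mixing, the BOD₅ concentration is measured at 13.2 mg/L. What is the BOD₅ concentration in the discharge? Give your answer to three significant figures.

80.2 mg/L

Mass balance: 71.60·2.900 + 11.00·Cₑ = 82.60·13.20
→ Cₑ = (82.60·13.20 − 71.60·2.900) / 11.00 = 80.24 mg/L.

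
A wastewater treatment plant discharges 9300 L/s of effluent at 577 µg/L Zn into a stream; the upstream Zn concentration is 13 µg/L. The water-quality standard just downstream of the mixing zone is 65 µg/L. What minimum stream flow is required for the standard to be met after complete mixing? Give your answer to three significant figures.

91600 L/s

Set C_mix = 65: (Q·13.00 + 9300·577.0) / (Q + 9300) = 65
→ Q = 9300·(577.0 − 65)/(65 − 13.00) = 91570 L/s.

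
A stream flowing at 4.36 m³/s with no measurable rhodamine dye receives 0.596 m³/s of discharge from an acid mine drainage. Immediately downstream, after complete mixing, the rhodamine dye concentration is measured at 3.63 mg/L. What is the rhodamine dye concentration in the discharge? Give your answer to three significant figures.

30.2 mg/L

Mass balance: 4.360·0 + 0.5960·Cₑ = 4.956·3.630
→ Cₑ = (4.956·3.630 − 4.360·0) / 0.5960 = 30.19 mg/L.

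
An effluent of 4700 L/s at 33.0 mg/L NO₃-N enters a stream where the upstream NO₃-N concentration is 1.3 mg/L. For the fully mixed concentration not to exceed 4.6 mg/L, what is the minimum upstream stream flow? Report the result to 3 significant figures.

Set C_mix = 4.6: (Q·1.300 + 4700·33.00) / (Q + 4700) = 4.6
→ Q = 4700·(33.00 − 4.6)/(4.6 − 1.300) = 40450 L/s.

40400 L/s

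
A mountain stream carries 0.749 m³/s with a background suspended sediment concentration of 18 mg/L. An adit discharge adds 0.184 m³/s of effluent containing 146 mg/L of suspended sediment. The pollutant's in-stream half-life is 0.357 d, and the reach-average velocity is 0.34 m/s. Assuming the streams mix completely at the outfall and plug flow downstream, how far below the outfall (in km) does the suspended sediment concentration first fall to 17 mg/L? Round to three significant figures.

14.1 km

Conservation of mass: C = (0.7490·18.00 + 0.1840·146.0) / 0.9330 = 40.35/0.9330 = 43.24 mg/L.
Half-life 0.357 d → k = ln 2 / 0.357 = 1.942 d⁻¹.
Set 43.24·exp(−k·t) = 17 → t = ln(43.24/17)/k = 41550 s = 11.54 h.
Distance = v·t = 0.34·41550 = 14130 m = 14.13 km.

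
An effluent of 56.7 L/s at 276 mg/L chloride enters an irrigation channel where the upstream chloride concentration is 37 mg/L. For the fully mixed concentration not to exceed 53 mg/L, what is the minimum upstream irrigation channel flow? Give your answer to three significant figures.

790 L/s

Set C_mix = 53: (Q·37.00 + 56.70·276.0) / (Q + 56.70) = 53
→ Q = 56.70·(276.0 − 53)/(53 − 37.00) = 790.3 L/s.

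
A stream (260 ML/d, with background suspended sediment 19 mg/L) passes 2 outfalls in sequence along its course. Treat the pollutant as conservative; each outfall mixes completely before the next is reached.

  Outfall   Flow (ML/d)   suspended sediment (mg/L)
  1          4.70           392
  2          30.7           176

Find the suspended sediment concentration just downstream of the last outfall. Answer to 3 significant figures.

After outfall 1: Q = 260.0 + 4.700 = 264.7 ML/d; C = (260.0·19.00 + 4.700·392.0)/264.7 = 25.62 mg/L.
After outfall 2: Q = 264.7 + 30.70 = 295.4 ML/d; C = (264.7·25.62 + 30.70·176.0)/295.4 = 41.25 mg/L.

41.3 mg/L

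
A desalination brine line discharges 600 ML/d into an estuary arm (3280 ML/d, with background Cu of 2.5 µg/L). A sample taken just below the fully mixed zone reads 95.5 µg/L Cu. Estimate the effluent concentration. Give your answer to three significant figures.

Mass balance: 3280·2.500 + 600.0·Cₑ = 3880·95.50
→ Cₑ = (3880·95.50 − 3280·2.500) / 600.0 = 603.9 µg/L.

604 µg/L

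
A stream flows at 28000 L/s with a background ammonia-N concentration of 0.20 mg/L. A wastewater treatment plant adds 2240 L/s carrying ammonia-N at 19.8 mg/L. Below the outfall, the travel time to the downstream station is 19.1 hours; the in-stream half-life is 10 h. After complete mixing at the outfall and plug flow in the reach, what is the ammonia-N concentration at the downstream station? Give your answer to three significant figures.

0.440 mg/L

After mixing, C = (28000·0.2000 + 2240·19.80) / 30240 = 49950/30240 = 1.652 mg/L.
Half-life 10 h → k = ln 2 / 10 = 0.06931 h⁻¹ = 1.664 d⁻¹.
First-order decay: C = 1.652·exp(−k·t) = 1.652·0.2661 = 0.4395 mg/L.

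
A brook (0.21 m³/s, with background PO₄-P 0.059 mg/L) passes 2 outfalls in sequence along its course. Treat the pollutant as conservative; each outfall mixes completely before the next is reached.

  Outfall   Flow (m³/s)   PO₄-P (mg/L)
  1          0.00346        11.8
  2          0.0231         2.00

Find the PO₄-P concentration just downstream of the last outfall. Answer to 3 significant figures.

Outfall 1: combined Q = 0.2135 m³/s; C = (0.2100·0.05900 + 0.003460·11.80)/0.2135 = 0.2493 mg/L.
Outfall 2: combined Q = 0.2366 m³/s; C = (0.2135·0.2493 + 0.02310·2.000)/0.2366 = 0.4203 mg/L.

0.420 mg/L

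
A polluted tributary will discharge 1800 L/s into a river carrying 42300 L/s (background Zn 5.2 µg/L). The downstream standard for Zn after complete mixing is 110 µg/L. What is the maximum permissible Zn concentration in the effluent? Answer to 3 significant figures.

At the limit, (Qr·Cr + Qe·Cₑ)/(Qr + Qe) = 110:
Cₑ = (44100·110 − 42300·5.200) / 1800 = 2573 µg/L.

2570 µg/L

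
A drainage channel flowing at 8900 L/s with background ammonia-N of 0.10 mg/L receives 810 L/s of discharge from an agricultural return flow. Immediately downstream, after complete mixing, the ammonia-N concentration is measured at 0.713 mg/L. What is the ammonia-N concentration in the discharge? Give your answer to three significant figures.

Mass balance: 8900·0.1000 + 810.0·Cₑ = 9710·0.7130
→ Cₑ = (9710·0.7130 − 8900·0.1000) / 810.0 = 7.448 mg/L.

7.45 mg/L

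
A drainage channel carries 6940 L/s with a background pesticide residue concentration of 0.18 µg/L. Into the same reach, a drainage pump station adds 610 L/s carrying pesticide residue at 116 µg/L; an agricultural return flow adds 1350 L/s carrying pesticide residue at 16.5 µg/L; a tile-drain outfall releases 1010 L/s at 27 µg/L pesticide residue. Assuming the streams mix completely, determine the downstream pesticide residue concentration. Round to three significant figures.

12.3 µg/L

Conservation of mass: C = (6940·0.1800 + 610.0·116.0 + 1350·16.50 + 1010·27.00) / 9910 = 121600/9910 = 12.27 µg/L.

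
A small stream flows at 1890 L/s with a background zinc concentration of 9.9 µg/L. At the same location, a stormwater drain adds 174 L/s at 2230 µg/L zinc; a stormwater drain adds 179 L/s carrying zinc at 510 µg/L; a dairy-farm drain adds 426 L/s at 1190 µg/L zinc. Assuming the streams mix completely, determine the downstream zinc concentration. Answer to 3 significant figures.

Mass balance: C = (1890·9.900 + 174.0·2230 + 179.0·510.0 + 426.0·1190) / 2669 = 1005000/2669 = 376.5 µg/L.

377 µg/L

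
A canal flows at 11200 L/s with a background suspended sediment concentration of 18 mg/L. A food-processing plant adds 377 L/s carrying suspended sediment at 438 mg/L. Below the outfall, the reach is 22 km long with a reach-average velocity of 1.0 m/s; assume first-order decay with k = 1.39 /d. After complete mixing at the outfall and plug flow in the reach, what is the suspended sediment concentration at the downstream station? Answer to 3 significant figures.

Mass balance: C = (11200·18.00 + 377.0·438.0) / 11580 = 366700/11580 = 31.68 mg/L.
Travel time t = 22·1000 / 1.0 = 22000 s = 6.111 h.
After decay, C = 31.68 × e^(−kt) = 31.68 × 0.7019 = 22.23 mg/L.

22.2 mg/L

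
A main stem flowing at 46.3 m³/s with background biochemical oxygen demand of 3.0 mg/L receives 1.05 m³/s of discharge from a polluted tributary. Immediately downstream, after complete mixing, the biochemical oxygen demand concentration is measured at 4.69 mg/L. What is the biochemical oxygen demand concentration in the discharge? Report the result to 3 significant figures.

Mass balance: 46.30·3.000 + 1.050·Cₑ = 47.35·4.690
→ Cₑ = (47.35·4.690 − 46.30·3.000) / 1.050 = 79.21 mg/L.

79.2 mg/L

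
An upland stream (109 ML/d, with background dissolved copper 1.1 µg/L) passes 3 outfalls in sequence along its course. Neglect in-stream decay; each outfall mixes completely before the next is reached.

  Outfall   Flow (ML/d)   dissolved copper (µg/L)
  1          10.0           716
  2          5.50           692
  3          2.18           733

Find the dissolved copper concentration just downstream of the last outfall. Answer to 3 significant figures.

Below outfall 1: Q → 119.0 ML/d, C = (109.0·1.100 + 10.00·716.0)/119.0 = 61.18 µg/L.
Below outfall 2: Q → 124.5 ML/d, C = (119.0·61.18 + 5.500·692.0)/124.5 = 89.04 µg/L.
Below outfall 3: Q → 126.7 ML/d, C = (124.5·89.04 + 2.180·733.0)/126.7 = 100.1 µg/L.

100 µg/L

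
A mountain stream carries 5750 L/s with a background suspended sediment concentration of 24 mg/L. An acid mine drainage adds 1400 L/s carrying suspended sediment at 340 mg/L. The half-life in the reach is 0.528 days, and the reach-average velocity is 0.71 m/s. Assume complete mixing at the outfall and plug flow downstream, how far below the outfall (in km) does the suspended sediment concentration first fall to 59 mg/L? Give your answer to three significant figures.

17.5 km

Conservation of mass: C = (5750·24.00 + 1400·340.0) / 7150 = 614000/7150 = 85.87 mg/L.
Half-life 0.528 d → k = ln 2 / 0.528 = 1.313 d⁻¹.
Set 85.87·exp(−k·t) = 59 → t = ln(85.87/59)/k = 24700 s = 6.862 h.
Distance = v·t = 0.71·24700 = 17540 m = 17.54 km.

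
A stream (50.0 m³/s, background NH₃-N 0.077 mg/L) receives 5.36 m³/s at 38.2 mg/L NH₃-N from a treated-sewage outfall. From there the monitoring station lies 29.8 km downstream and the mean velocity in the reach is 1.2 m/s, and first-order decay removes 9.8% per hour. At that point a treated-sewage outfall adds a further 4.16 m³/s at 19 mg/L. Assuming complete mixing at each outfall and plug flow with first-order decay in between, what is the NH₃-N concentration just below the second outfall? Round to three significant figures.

3.05 mg/L

Mass balance: C = (50.00·0.07700 + 5.360·38.20) / 55.36 = 208.6/55.36 = 3.768 mg/L; combined flow 55.36 m³/s.
Travel time t = 29.8·1000 / 1.2 = 24830 s = 6.898 h.
9.8%/h lost → k = −ln(1 − 0.098) = 0.1031 h⁻¹.
After decay, C = 3.768 × e^(−kt) = 3.768 × 0.4909 = 1.850 mg/L.
Second outfall: C = (55.36·1.850 + 4.160·19.00)/59.52 = 3.048 mg/L.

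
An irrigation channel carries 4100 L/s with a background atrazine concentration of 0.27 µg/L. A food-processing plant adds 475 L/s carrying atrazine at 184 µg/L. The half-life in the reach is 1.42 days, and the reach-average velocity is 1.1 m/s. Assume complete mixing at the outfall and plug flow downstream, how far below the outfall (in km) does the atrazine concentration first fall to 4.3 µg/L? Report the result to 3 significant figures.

293 km

Mass balance: C = (4100·0.2700 + 475.0·184.0) / 4575 = 88510/4575 = 19.35 µg/L.
Half-life 1.42 d → k = ln 2 / 1.42 = 0.4881 d⁻¹.
Set 19.35·exp(−k·t) = 4.3 → t = ln(19.35/4.3)/k = 266200 s = 73.94 h.
Distance = v·t = 1.1·266200 = 292800 m = 292.8 km.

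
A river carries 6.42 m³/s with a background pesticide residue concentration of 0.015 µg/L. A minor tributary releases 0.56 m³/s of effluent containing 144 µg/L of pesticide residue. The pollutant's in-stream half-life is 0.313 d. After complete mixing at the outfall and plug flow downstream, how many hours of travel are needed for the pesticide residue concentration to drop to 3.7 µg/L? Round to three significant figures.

After mixing, C = (6.420·0.01500 + 0.5600·144.0) / 6.980 = 80.74/6.980 = 11.57 µg/L.
Half-life 0.313 d → k = ln 2 / 0.313 = 2.215 d⁻¹.
11.57·exp(−k·t) = 3.7 → t = ln(11.57/3.7)/k = 44470 s = 12.35 h.

12.4 h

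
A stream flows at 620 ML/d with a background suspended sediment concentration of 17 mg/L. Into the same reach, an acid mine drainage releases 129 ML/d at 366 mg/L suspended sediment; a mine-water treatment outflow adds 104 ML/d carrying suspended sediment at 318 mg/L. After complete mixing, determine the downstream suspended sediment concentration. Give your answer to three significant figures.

After mixing, C = (620.0·17.00 + 129.0·366.0 + 104.0·318.0) / 853.0 = 90830/853.0 = 106.5 mg/L.

106 mg/L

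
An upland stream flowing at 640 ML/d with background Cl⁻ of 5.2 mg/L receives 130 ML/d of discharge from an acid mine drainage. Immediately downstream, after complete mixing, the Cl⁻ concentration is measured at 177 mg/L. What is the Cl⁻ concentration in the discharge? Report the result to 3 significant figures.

1020 mg/L

Mass balance: 640.0·5.200 + 130.0·Cₑ = 770.0·177.0
→ Cₑ = (770.0·177.0 − 640.0·5.200) / 130.0 = 1023 mg/L.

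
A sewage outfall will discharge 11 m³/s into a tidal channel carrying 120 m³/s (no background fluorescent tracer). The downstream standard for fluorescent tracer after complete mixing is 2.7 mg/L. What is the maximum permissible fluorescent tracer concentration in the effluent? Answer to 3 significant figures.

At the limit, (Qr·Cr + Qe·Cₑ)/(Qr + Qe) = 2.7:
Cₑ = (131.0·2.7 − 120.0·0) / 11.00 = 32.15 mg/L.

32.2 mg/L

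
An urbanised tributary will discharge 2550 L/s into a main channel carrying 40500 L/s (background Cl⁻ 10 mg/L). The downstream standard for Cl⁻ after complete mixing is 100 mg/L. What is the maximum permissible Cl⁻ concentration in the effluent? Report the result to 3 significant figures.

1530 mg/L

At the limit, (Qr·Cr + Qe·Cₑ)/(Qr + Qe) = 100:
Cₑ = (43050·100 − 40500·10.00) / 2550 = 1529 mg/L.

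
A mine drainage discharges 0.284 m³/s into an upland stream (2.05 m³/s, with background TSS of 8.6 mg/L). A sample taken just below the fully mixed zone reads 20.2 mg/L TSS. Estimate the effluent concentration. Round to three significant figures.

104 mg/L

Mass balance: 2.050·8.600 + 0.2840·Cₑ = 2.334·20.20
→ Cₑ = (2.334·20.20 − 2.050·8.600) / 0.2840 = 103.9 mg/L.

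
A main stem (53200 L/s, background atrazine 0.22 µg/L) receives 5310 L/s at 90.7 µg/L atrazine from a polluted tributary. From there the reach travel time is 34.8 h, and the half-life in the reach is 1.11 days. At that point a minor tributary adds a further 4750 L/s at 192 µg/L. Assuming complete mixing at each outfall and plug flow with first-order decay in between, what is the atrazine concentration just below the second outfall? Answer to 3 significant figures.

Flow-weighted average: C = (53200·0.2200 + 5310·90.70) / 58510 = 493300/58510 = 8.431 µg/L; combined flow 58510 L/s.
Half-life 1.11 d → k = ln 2 / 1.11 = 0.6245 d⁻¹.
Decay over the reach: 8.431·exp(−kt) = 8.431·0.4044 = 3.409 µg/L.
Second outfall: C = (58510·3.409 + 4750·192.0)/63260 = 17.57 µg/L.

17.6 µg/L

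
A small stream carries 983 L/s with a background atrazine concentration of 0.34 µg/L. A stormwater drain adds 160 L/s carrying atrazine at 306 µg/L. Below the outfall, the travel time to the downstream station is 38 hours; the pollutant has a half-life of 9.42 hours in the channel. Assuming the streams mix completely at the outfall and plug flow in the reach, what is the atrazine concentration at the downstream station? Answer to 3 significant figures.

2.63 µg/L

After mixing, C = (983.0·0.3400 + 160.0·306.0) / 1143 = 49290/1143 = 43.13 µg/L.
Half-life 9.42 h → k = ln 2 / 9.42 = 0.07358 h⁻¹ = 1.766 d⁻¹.
Applying C = C₀e^(−kt): 43.13 × 0.06105 = 2.633 µg/L.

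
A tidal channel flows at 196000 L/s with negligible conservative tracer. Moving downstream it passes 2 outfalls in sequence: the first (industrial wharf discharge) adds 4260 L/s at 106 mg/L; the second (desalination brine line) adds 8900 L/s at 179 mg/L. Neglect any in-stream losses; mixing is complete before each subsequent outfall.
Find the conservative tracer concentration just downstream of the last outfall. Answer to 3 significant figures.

Outfall 1: combined Q = 200300 L/s; C = (196000·0 + 4260·106.0)/200300 = 2.255 mg/L.
Outfall 2: combined Q = 209200 L/s; C = (200300·2.255 + 8900·179.0)/209200 = 9.776 mg/L.

9.78 mg/L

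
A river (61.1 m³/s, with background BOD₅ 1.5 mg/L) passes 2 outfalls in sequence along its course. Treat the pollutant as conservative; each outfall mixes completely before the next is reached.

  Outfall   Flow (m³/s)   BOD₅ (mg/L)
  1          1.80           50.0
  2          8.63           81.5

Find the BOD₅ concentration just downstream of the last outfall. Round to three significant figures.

Outfall 1: combined Q = 62.90 m³/s; C = (61.10·1.500 + 1.800·50.00)/62.90 = 2.888 mg/L.
Outfall 2: combined Q = 71.53 m³/s; C = (62.90·2.888 + 8.630·81.50)/71.53 = 12.37 mg/L.

12.4 mg/L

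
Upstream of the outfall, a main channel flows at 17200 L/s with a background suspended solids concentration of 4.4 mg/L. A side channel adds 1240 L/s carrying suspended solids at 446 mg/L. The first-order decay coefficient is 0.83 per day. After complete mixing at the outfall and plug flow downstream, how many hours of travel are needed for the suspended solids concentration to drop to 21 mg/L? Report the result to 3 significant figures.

After mixing, C = (17200·4.400 + 1240·446.0) / 18440 = 628700/18440 = 34.10 mg/L.
34.10·exp(−k·t) = 21 → t = ln(34.10/21)/k = 50450 s = 14.01 h.

14.0 h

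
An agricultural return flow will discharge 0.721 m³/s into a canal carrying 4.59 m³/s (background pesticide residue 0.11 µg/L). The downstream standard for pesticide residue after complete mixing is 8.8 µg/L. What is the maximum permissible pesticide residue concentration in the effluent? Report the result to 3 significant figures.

64.1 µg/L

At the limit, (Qr·Cr + Qe·Cₑ)/(Qr + Qe) = 8.8:
Cₑ = (5.311·8.8 − 4.590·0.1100) / 0.7210 = 64.12 µg/L.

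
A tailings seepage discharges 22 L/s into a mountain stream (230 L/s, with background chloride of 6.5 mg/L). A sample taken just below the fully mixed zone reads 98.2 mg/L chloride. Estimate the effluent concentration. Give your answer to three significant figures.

1060 mg/L

Mass balance: 230.0·6.500 + 22.00·Cₑ = 252.0·98.20
→ Cₑ = (252.0·98.20 − 230.0·6.500) / 22.00 = 1057 mg/L.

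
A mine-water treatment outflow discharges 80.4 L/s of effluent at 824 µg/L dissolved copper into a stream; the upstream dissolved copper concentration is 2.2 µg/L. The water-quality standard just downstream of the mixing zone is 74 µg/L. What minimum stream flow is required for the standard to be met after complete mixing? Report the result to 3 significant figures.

840 L/s

Set C_mix = 74: (Q·2.200 + 80.40·824.0) / (Q + 80.40) = 74
→ Q = 80.40·(824.0 − 74)/(74 − 2.200) = 839.8 L/s.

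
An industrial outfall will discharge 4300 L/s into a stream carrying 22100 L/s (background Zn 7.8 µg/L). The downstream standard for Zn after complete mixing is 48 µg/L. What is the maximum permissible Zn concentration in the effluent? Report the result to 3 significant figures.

255 µg/L

At the limit, (Qr·Cr + Qe·Cₑ)/(Qr + Qe) = 48:
Cₑ = (26400·48 − 22100·7.800) / 4300 = 254.6 µg/L.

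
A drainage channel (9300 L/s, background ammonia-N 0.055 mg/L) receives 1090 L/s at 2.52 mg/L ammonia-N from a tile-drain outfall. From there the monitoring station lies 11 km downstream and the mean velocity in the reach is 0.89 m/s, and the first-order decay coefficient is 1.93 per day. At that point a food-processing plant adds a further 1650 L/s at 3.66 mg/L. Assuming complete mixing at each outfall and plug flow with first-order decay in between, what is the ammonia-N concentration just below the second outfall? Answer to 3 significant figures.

0.707 mg/L

After mixing, C = (9300·0.05500 + 1090·2.520) / 10390 = 3258/10390 = 0.3136 mg/L; combined flow 10390 L/s.
Travel time t = 11·1000 / 0.89 = 12360 s = 3.433 h.
First-order decay: C = 0.3136·exp(−k·t) = 0.3136·0.7587 = 0.2379 mg/L.
Second outfall: C = (10390·0.2379 + 1650·3.660)/12040 = 0.7069 mg/L.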